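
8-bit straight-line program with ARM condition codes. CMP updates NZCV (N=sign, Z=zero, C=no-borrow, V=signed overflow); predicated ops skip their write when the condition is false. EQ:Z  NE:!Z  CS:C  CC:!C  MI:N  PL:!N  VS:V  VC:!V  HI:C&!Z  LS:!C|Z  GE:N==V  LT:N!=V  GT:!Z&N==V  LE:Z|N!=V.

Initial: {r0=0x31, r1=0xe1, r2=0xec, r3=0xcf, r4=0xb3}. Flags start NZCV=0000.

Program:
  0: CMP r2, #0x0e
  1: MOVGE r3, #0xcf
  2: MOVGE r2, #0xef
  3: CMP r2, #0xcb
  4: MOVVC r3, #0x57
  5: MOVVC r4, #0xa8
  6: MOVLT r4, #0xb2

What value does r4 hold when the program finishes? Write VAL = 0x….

VAL = 0xa8

[0] flags=1010 → (cmp)
[1] flags=1010 GE?F → skip
[2] flags=1010 GE?F → skip
[3] flags=0010 → (cmp)
[4] flags=0010 VC?T → r3=0x57
[5] flags=0010 VC?T → r4=0xa8
[6] flags=0010 LT?F → skip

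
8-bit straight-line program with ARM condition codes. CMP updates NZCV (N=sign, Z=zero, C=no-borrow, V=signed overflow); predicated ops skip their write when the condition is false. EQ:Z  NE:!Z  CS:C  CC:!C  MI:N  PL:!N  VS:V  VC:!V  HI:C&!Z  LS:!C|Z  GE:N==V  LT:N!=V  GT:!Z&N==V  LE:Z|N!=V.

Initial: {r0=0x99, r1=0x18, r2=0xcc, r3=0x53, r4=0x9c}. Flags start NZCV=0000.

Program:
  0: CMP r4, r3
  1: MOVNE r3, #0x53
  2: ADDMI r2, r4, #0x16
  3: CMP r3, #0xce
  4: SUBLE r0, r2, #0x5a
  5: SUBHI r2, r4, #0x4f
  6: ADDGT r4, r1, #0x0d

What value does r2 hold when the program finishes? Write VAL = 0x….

VAL = 0xcc

0: ✓ CMP  NZCV=0011
1: ✓ MOVNE  r3←0x53
2: · ADDMI
3: ✓ CMP  NZCV=1001
4: · SUBLE
5: · SUBHI
6: ✓ ADDGT  r4←0x25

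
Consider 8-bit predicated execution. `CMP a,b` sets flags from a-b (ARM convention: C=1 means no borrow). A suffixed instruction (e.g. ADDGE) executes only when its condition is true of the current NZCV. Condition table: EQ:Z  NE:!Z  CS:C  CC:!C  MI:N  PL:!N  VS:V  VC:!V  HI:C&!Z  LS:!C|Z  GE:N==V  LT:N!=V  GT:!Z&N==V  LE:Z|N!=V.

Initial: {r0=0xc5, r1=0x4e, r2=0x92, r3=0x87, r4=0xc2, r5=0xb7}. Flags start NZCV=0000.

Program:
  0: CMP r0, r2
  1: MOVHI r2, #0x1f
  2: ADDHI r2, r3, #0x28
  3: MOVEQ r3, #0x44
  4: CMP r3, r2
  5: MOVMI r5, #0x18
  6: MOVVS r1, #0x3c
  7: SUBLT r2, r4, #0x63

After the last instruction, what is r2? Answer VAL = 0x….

0: ✓ CMP  NZCV=0010
1: ✓ MOVHI  r2←0x1f
2: ✓ ADDHI  r2←0xaf
3: · MOVEQ
4: ✓ CMP  NZCV=1000
5: ✓ MOVMI  r5←0x18
6: · MOVVS
7: ✓ SUBLT  r2←0x5f

VAL = 0x5f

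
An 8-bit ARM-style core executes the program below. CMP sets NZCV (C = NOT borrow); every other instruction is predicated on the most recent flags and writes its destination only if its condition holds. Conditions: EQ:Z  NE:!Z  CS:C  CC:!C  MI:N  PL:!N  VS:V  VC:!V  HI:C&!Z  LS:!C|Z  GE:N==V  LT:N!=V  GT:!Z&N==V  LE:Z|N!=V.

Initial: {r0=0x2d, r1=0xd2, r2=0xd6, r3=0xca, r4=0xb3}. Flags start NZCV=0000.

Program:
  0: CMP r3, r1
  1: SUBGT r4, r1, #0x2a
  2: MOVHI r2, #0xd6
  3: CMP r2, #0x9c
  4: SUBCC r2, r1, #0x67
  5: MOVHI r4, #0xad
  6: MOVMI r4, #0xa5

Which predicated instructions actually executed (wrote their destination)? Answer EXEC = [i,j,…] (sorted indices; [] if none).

0: ✓ CMP  NZCV=1000
1: · SUBGT
2: · MOVHI
3: ✓ CMP  NZCV=0010
4: · SUBCC
5: ✓ MOVHI  r4←0xad
6: · MOVMI

EXEC = [5]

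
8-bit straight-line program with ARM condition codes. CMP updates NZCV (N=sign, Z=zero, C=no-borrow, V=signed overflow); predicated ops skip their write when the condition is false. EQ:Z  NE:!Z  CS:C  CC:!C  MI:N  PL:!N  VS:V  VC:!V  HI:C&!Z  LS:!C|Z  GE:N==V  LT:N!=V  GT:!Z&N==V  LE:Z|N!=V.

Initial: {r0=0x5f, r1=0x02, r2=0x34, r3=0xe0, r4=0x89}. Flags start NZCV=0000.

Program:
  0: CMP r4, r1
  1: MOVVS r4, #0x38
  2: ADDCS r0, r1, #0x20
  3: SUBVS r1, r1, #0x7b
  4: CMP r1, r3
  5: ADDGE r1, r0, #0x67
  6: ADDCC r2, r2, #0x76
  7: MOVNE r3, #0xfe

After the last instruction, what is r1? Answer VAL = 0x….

[0] flags=1010 → (cmp)
[1] flags=1010 VS?F → skip
[2] flags=1010 CS?T → r0=0x22
[3] flags=1010 VS?F → skip
[4] flags=0000 → (cmp)
[5] flags=0000 GE?T → r1=0x89
[6] flags=0000 CC?T → r2=0xaa
[7] flags=0000 NE?T → r3=0xfe

VAL = 0x89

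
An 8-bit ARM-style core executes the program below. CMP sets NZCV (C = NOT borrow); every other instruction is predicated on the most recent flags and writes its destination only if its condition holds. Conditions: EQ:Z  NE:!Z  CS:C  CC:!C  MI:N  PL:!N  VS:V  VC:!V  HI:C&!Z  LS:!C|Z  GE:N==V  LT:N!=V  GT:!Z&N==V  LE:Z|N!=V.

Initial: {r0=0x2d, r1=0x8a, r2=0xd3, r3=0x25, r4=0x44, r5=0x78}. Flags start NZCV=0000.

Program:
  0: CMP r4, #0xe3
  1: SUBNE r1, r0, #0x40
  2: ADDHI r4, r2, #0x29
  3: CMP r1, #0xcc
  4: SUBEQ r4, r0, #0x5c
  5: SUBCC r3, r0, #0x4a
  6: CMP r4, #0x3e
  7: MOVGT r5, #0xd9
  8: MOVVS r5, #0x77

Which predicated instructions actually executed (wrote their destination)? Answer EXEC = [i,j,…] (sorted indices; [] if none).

[0] flags=0000 → (cmp)
[1] flags=0000 NE?T → r1=0xed
[2] flags=0000 HI?F → skip
[3] flags=0010 → (cmp)
[4] flags=0010 EQ?F → skip
[5] flags=0010 CC?F → skip
[6] flags=0010 → (cmp)
[7] flags=0010 GT?T → r5=0xd9
[8] flags=0010 VS?F → skip

EXEC = [1,7]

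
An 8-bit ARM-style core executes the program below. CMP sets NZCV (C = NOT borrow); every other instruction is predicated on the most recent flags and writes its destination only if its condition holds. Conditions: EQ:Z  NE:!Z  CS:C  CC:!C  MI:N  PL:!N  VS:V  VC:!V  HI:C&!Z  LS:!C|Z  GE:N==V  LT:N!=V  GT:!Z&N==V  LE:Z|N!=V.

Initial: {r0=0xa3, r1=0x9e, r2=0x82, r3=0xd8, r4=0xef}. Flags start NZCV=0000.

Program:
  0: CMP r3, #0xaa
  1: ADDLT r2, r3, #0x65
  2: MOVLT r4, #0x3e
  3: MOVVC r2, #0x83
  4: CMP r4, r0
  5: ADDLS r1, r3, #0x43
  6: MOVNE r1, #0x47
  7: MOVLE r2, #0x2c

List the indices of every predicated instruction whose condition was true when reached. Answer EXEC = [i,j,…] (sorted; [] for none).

EXEC = [3,6]

[0] flags=0010 → (cmp)
[1] flags=0010 LT?F → skip
[2] flags=0010 LT?F → skip
[3] flags=0010 VC?T → r2=0x83
[4] flags=0010 → (cmp)
[5] flags=0010 LS?F → skip
[6] flags=0010 NE?T → r1=0x47
[7] flags=0010 LE?F → skip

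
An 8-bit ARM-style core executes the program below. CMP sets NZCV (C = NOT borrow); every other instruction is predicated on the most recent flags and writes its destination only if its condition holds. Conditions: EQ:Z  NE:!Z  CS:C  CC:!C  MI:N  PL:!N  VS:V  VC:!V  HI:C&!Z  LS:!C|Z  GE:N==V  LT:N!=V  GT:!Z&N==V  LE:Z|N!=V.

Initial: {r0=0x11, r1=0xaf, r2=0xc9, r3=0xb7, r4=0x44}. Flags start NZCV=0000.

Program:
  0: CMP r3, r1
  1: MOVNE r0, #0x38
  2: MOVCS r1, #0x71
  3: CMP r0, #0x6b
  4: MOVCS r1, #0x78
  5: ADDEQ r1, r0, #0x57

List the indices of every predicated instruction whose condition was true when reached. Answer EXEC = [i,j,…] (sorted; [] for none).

[0] flags=0010 → (cmp)
[1] flags=0010 NE?T → r0=0x38
[2] flags=0010 CS?T → r1=0x71
[3] flags=1000 → (cmp)
[4] flags=1000 CS?F → skip
[5] flags=1000 EQ?F → skip

EXEC = [1,2]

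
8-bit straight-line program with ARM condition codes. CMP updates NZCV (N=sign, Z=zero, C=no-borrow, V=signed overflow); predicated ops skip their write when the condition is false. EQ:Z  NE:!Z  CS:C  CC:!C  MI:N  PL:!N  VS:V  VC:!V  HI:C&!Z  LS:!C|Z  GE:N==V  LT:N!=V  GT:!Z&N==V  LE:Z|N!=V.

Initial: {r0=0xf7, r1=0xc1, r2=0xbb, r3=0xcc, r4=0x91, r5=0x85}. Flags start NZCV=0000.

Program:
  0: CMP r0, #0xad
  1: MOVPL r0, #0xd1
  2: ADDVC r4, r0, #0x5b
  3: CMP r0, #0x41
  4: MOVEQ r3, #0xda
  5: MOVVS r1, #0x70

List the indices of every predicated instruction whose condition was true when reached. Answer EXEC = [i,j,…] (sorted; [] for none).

EXEC = [1,2]

0: ✓ CMP  NZCV=0010
1: ✓ MOVPL  r0←0xd1
2: ✓ ADDVC  r4←0x2c
3: ✓ CMP  NZCV=1010
4: · MOVEQ
5: · MOVVS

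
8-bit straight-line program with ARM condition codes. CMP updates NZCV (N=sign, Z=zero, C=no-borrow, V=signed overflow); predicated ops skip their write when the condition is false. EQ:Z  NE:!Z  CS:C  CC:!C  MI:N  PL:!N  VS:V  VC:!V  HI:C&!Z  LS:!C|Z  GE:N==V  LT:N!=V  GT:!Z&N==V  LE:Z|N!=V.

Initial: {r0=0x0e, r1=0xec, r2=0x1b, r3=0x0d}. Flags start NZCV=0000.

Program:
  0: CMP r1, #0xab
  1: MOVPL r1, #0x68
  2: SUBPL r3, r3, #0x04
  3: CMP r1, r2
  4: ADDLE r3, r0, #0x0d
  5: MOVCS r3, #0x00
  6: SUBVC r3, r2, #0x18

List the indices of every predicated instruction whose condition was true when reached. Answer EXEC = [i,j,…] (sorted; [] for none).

[0] flags=0010 → (cmp)
[1] flags=0010 PL?T → r1=0x68
[2] flags=0010 PL?T → r3=0x09
[3] flags=0010 → (cmp)
[4] flags=0010 LE?F → skip
[5] flags=0010 CS?T → r3=0x00
[6] flags=0010 VC?T → r3=0x03

EXEC = [1,2,5,6]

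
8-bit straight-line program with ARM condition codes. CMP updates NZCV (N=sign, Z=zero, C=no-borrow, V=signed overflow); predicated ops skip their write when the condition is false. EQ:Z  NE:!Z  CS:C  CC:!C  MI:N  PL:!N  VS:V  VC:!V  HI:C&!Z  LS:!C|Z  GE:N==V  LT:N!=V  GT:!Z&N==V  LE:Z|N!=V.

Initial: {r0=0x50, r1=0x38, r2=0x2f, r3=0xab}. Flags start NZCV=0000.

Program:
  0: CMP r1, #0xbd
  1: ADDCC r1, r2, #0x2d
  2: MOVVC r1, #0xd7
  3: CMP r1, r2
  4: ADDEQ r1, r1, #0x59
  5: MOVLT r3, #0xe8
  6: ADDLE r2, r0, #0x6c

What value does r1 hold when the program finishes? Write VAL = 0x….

0: ✓ CMP  NZCV=0000
1: ✓ ADDCC  r1←0x5c
2: ✓ MOVVC  r1←0xd7
3: ✓ CMP  NZCV=1010
4: · ADDEQ
5: ✓ MOVLT  r3←0xe8
6: ✓ ADDLE  r2←0xbc

VAL = 0xd7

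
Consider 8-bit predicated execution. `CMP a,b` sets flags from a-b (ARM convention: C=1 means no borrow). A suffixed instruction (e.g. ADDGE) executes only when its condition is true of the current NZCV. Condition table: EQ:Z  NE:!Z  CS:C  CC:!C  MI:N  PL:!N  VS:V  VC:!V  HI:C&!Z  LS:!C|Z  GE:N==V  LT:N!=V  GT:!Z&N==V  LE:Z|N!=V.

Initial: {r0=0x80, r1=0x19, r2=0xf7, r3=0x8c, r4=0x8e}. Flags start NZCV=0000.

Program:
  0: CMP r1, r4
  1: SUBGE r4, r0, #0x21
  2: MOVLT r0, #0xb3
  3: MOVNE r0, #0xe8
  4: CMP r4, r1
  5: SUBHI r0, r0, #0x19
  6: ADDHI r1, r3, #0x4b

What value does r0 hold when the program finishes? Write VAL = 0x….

[0] flags=1001 → (cmp)
[1] flags=1001 GE?T → r4=0x5f
[2] flags=1001 LT?F → skip
[3] flags=1001 NE?T → r0=0xe8
[4] flags=0010 → (cmp)
[5] flags=0010 HI?T → r0=0xcf
[6] flags=0010 HI?T → r1=0xd7

VAL = 0xcf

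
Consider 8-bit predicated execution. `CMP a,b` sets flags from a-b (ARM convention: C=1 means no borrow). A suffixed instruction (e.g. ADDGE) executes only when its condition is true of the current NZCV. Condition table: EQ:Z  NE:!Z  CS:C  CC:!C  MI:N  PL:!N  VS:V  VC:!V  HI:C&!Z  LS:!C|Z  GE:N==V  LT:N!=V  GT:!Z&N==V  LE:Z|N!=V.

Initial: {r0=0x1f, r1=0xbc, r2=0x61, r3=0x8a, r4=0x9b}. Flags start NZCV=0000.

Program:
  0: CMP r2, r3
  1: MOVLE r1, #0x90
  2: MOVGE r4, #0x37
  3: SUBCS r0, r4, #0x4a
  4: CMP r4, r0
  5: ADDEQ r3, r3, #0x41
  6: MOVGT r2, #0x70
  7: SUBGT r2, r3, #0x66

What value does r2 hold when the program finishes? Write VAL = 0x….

VAL = 0x24

[0] flags=1001 → (cmp)
[1] flags=1001 LE?F → skip
[2] flags=1001 GE?T → r4=0x37
[3] flags=1001 CS?F → skip
[4] flags=0010 → (cmp)
[5] flags=0010 EQ?F → skip
[6] flags=0010 GT?T → r2=0x70
[7] flags=0010 GT?T → r2=0x24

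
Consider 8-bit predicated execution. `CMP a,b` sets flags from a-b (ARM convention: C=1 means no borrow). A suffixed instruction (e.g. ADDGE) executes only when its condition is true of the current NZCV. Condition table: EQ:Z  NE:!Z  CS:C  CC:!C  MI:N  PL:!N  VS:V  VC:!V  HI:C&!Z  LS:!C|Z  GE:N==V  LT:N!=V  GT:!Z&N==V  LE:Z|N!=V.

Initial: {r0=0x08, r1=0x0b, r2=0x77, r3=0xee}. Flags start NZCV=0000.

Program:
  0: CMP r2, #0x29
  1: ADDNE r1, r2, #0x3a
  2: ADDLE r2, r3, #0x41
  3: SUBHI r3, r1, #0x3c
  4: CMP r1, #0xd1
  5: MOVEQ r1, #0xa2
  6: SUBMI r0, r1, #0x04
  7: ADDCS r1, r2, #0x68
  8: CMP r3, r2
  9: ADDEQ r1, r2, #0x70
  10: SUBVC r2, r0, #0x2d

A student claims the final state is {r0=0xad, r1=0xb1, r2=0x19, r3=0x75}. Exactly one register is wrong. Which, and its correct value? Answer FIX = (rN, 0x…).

0: ✓ CMP  NZCV=0010
1: ✓ ADDNE  r1←0xb1
2: · ADDLE
3: ✓ SUBHI  r3←0x75
4: ✓ CMP  NZCV=1000
5: · MOVEQ
6: ✓ SUBMI  r0←0xad
7: · ADDCS
8: ✓ CMP  NZCV=1000
9: · ADDEQ
10: ✓ SUBVC  r2←0x80

FIX = (r2, 0x80)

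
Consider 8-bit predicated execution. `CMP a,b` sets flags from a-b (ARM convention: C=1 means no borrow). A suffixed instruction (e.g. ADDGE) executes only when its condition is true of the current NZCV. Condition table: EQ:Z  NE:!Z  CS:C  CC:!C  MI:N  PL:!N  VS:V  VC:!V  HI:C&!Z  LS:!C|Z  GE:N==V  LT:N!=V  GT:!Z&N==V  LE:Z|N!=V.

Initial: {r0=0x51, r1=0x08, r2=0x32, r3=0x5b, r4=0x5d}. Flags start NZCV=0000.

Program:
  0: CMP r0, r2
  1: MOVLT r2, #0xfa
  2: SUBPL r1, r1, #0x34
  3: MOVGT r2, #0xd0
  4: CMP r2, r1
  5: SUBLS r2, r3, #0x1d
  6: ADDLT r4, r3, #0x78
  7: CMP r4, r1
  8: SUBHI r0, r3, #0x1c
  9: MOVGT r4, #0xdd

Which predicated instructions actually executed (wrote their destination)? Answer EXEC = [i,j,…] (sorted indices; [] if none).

0: ✓ CMP  NZCV=0010
1: · MOVLT
2: ✓ SUBPL  r1←0xd4
3: ✓ MOVGT  r2←0xd0
4: ✓ CMP  NZCV=1000
5: ✓ SUBLS  r2←0x3e
6: ✓ ADDLT  r4←0xd3
7: ✓ CMP  NZCV=1000
8: · SUBHI
9: · MOVGT

EXEC = [2,3,5,6]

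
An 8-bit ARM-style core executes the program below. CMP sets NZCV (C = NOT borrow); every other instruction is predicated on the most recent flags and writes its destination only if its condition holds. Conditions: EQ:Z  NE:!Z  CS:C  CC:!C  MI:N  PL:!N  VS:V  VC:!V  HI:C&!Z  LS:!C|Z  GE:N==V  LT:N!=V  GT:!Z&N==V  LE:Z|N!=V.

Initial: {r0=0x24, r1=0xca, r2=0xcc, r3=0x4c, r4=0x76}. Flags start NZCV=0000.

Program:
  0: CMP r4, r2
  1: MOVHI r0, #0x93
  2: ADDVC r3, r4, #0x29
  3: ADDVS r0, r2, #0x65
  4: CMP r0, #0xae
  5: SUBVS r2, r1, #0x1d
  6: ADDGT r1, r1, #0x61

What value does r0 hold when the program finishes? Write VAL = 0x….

0: ✓ CMP  NZCV=1001
1: · MOVHI
2: · ADDVC
3: ✓ ADDVS  r0←0x31
4: ✓ CMP  NZCV=1001
5: ✓ SUBVS  r2←0xad
6: ✓ ADDGT  r1←0x2b

VAL = 0x31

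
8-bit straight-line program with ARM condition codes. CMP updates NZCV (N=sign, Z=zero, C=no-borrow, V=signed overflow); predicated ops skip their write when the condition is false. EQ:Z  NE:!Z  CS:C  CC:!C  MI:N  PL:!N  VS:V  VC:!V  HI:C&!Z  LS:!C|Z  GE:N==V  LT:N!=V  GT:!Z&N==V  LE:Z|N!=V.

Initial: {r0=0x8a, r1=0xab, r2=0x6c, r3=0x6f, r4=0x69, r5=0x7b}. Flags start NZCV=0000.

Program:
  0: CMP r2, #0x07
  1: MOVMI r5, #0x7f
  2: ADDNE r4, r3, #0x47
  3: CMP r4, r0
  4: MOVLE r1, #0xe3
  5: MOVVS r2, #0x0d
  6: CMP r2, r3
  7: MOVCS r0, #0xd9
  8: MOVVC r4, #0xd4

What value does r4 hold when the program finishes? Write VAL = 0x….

VAL = 0xd4

0: ✓ CMP  NZCV=0010
1: · MOVMI
2: ✓ ADDNE  r4←0xb6
3: ✓ CMP  NZCV=0010
4: · MOVLE
5: · MOVVS
6: ✓ CMP  NZCV=1000
7: · MOVCS
8: ✓ MOVVC  r4←0xd4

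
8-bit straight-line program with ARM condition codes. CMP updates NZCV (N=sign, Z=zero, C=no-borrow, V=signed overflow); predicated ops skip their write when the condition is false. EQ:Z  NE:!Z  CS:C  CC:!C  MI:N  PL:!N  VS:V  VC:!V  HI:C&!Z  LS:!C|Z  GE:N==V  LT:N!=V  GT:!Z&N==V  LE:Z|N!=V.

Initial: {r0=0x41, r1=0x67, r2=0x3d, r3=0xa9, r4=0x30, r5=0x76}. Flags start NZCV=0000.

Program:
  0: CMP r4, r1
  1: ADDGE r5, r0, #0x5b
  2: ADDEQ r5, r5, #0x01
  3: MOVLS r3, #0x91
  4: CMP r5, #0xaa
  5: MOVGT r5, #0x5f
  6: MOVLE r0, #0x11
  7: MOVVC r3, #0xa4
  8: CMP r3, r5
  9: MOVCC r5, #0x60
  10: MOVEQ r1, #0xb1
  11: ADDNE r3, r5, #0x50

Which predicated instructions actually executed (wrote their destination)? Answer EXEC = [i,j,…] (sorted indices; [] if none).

[0] flags=1000 → (cmp)
[1] flags=1000 GE?F → skip
[2] flags=1000 EQ?F → skip
[3] flags=1000 LS?T → r3=0x91
[4] flags=1001 → (cmp)
[5] flags=1001 GT?T → r5=0x5f
[6] flags=1001 LE?F → skip
[7] flags=1001 VC?F → skip
[8] flags=0011 → (cmp)
[9] flags=0011 CC?F → skip
[10] flags=0011 EQ?F → skip
[11] flags=0011 NE?T → r3=0xaf

EXEC = [3,5,11]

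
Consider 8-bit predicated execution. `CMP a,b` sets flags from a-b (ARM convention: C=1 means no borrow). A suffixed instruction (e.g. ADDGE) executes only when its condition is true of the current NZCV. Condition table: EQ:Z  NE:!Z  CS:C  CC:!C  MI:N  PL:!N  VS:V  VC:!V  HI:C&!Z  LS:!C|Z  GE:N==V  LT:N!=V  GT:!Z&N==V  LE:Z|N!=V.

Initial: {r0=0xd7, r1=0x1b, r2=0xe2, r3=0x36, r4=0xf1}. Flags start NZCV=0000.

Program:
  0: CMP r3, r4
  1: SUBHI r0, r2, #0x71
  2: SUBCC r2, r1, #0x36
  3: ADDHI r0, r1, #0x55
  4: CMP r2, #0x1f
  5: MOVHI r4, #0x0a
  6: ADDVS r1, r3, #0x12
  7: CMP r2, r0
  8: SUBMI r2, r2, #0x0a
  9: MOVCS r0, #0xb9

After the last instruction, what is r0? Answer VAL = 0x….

VAL = 0xb9

0: ✓ CMP  NZCV=0000
1: · SUBHI
2: ✓ SUBCC  r2←0xe5
3: · ADDHI
4: ✓ CMP  NZCV=1010
5: ✓ MOVHI  r4←0x0a
6: · ADDVS
7: ✓ CMP  NZCV=0010
8: · SUBMI
9: ✓ MOVCS  r0←0xb9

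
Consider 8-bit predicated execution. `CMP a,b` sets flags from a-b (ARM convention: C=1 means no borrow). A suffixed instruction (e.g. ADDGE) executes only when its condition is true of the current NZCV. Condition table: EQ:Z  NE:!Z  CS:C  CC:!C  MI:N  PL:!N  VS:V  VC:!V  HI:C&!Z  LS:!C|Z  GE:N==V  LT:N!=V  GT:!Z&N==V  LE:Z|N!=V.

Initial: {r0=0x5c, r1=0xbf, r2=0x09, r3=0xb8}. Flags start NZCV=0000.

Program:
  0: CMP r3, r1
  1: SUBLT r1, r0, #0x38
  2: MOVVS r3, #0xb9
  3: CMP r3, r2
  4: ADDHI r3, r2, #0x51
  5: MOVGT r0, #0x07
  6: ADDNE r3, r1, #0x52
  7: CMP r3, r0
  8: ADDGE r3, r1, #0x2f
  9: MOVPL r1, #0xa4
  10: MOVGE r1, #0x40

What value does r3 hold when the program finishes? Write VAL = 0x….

VAL = 0x53

0: ✓ CMP  NZCV=1000
1: ✓ SUBLT  r1←0x24
2: · MOVVS
3: ✓ CMP  NZCV=1010
4: ✓ ADDHI  r3←0x5a
5: · MOVGT
6: ✓ ADDNE  r3←0x76
7: ✓ CMP  NZCV=0010
8: ✓ ADDGE  r3←0x53
9: ✓ MOVPL  r1←0xa4
10: ✓ MOVGE  r1←0x40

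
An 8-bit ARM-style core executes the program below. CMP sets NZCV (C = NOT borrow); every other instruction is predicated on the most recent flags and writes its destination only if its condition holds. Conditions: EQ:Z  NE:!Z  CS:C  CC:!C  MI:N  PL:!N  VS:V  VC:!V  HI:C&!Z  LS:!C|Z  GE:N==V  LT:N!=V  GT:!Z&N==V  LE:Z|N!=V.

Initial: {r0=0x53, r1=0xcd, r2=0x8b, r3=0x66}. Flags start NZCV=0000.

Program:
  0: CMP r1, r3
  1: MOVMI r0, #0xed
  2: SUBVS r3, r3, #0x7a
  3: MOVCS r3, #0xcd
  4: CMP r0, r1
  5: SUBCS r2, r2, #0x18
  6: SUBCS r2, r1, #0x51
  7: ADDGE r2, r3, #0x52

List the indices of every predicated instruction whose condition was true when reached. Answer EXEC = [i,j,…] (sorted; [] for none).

0: ✓ CMP  NZCV=0011
1: · MOVMI
2: ✓ SUBVS  r3←0xec
3: ✓ MOVCS  r3←0xcd
4: ✓ CMP  NZCV=1001
5: · SUBCS
6: · SUBCS
7: ✓ ADDGE  r2←0x1f

EXEC = [2,3,7]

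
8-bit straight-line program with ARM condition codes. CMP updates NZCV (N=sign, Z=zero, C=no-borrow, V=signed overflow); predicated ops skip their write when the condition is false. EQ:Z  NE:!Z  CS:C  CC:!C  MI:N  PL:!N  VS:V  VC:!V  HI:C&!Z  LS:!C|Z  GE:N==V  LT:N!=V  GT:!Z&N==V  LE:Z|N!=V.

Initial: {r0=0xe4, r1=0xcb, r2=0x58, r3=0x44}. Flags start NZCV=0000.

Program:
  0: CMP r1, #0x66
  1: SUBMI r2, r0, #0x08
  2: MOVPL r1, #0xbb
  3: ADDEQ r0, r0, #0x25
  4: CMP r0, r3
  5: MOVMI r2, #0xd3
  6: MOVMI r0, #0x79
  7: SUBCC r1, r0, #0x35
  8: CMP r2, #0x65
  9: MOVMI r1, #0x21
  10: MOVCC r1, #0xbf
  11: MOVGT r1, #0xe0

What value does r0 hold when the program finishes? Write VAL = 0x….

[0] flags=0011 → (cmp)
[1] flags=0011 MI?F → skip
[2] flags=0011 PL?T → r1=0xbb
[3] flags=0011 EQ?F → skip
[4] flags=1010 → (cmp)
[5] flags=1010 MI?T → r2=0xd3
[6] flags=1010 MI?T → r0=0x79
[7] flags=1010 CC?F → skip
[8] flags=0011 → (cmp)
[9] flags=0011 MI?F → skip
[10] flags=0011 CC?F → skip
[11] flags=0011 GT?F → skip

VAL = 0x79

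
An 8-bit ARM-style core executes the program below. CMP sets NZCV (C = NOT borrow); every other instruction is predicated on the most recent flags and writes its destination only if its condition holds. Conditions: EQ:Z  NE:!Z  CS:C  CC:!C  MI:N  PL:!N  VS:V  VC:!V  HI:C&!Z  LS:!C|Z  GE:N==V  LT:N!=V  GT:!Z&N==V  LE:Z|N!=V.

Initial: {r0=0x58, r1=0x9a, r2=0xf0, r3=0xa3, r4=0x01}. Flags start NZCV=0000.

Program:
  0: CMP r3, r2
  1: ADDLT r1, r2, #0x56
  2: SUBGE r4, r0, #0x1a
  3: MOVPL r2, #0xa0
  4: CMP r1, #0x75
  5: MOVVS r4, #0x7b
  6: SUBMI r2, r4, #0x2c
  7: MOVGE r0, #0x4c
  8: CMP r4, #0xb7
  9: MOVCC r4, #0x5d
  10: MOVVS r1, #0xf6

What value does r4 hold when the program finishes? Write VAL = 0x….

[0] flags=1000 → (cmp)
[1] flags=1000 LT?T → r1=0x46
[2] flags=1000 GE?F → skip
[3] flags=1000 PL?F → skip
[4] flags=1000 → (cmp)
[5] flags=1000 VS?F → skip
[6] flags=1000 MI?T → r2=0xd5
[7] flags=1000 GE?F → skip
[8] flags=0000 → (cmp)
[9] flags=0000 CC?T → r4=0x5d
[10] flags=0000 VS?F → skip

VAL = 0x5d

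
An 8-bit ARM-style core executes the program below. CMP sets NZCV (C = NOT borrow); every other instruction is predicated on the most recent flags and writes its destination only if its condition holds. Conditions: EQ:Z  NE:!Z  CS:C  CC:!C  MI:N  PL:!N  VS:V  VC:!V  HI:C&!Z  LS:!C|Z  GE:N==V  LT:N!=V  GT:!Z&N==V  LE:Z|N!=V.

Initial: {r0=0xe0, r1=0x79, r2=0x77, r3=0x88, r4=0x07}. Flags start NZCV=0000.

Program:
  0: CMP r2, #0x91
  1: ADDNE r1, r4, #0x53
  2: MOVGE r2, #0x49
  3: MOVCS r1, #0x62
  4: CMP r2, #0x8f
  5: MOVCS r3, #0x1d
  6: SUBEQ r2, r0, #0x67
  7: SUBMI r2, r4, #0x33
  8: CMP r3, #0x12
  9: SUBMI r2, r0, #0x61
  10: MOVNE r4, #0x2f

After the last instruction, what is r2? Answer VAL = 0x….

0: ✓ CMP  NZCV=1001
1: ✓ ADDNE  r1←0x5a
2: ✓ MOVGE  r2←0x49
3: · MOVCS
4: ✓ CMP  NZCV=1001
5: · MOVCS
6: · SUBEQ
7: ✓ SUBMI  r2←0xd4
8: ✓ CMP  NZCV=0011
9: · SUBMI
10: ✓ MOVNE  r4←0x2f

VAL = 0xd4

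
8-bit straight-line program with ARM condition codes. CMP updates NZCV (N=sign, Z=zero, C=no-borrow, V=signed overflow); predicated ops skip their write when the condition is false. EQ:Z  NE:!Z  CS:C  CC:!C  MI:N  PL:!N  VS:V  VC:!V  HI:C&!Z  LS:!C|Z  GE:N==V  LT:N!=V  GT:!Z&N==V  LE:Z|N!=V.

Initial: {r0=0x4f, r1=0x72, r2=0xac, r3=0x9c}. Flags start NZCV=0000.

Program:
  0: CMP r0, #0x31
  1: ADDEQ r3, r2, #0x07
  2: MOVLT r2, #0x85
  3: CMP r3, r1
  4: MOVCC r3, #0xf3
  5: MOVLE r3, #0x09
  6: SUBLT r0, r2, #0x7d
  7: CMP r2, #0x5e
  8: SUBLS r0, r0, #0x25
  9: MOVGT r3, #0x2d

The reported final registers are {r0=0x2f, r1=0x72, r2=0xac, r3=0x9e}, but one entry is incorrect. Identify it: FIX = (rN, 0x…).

0: ✓ CMP  NZCV=0010
1: · ADDEQ
2: · MOVLT
3: ✓ CMP  NZCV=0011
4: · MOVCC
5: ✓ MOVLE  r3←0x09
6: ✓ SUBLT  r0←0x2f
7: ✓ CMP  NZCV=0011
8: · SUBLS
9: · MOVGT

FIX = (r3, 0x09)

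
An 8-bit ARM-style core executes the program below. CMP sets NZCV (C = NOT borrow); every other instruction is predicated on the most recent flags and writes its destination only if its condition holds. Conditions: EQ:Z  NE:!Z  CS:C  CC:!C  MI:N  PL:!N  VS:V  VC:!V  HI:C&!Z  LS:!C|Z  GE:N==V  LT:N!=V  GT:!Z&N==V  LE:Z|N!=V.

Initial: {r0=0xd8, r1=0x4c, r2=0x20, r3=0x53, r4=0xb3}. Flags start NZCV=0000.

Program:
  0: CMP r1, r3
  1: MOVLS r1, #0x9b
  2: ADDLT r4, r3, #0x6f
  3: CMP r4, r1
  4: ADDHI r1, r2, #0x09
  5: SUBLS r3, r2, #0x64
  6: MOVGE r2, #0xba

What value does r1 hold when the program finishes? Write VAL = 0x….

[0] flags=1000 → (cmp)
[1] flags=1000 LS?T → r1=0x9b
[2] flags=1000 LT?T → r4=0xc2
[3] flags=0010 → (cmp)
[4] flags=0010 HI?T → r1=0x29
[5] flags=0010 LS?F → skip
[6] flags=0010 GE?T → r2=0xba

VAL = 0x29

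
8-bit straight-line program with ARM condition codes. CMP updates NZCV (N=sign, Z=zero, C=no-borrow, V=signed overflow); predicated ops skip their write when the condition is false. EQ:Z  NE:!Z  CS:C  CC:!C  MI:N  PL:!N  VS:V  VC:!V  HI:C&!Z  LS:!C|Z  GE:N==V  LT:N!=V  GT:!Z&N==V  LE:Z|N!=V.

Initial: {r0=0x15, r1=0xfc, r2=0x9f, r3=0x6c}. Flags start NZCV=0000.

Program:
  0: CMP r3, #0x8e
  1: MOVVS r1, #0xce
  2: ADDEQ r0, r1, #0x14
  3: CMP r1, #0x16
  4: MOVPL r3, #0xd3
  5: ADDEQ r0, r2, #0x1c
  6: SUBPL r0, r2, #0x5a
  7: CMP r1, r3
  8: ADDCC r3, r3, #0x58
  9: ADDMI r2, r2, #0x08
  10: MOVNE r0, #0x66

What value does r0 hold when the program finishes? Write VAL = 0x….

VAL = 0x66

[0] flags=1001 → (cmp)
[1] flags=1001 VS?T → r1=0xce
[2] flags=1001 EQ?F → skip
[3] flags=1010 → (cmp)
[4] flags=1010 PL?F → skip
[5] flags=1010 EQ?F → skip
[6] flags=1010 PL?F → skip
[7] flags=0011 → (cmp)
[8] flags=0011 CC?F → skip
[9] flags=0011 MI?F → skip
[10] flags=0011 NE?T → r0=0x66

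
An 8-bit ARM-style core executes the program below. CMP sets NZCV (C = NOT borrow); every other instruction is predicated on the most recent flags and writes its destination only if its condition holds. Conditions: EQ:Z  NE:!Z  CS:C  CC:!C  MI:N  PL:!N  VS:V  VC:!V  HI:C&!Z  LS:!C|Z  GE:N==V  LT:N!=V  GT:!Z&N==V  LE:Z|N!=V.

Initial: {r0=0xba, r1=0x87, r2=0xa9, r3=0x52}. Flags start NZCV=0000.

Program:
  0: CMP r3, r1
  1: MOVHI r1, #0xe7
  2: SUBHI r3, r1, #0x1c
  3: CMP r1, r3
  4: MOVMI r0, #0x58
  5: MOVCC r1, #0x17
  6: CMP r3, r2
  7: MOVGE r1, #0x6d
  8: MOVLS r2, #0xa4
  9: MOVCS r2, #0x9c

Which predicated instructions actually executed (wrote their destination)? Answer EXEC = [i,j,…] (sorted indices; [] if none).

[0] flags=1001 → (cmp)
[1] flags=1001 HI?F → skip
[2] flags=1001 HI?F → skip
[3] flags=0011 → (cmp)
[4] flags=0011 MI?F → skip
[5] flags=0011 CC?F → skip
[6] flags=1001 → (cmp)
[7] flags=1001 GE?T → r1=0x6d
[8] flags=1001 LS?T → r2=0xa4
[9] flags=1001 CS?F → skip

EXEC = [7,8]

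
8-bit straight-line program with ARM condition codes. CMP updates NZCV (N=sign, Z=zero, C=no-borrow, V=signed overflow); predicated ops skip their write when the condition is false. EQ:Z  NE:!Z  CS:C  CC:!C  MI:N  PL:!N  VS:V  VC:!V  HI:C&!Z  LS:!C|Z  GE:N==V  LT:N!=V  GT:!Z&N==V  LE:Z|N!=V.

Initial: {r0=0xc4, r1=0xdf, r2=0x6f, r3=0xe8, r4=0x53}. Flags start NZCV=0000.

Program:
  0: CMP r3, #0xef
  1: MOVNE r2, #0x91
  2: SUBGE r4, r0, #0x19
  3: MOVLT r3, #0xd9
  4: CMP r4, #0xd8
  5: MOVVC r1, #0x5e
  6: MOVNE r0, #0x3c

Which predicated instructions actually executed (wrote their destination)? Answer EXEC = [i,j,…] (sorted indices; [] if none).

0: ✓ CMP  NZCV=1000
1: ✓ MOVNE  r2←0x91
2: · SUBGE
3: ✓ MOVLT  r3←0xd9
4: ✓ CMP  NZCV=0000
5: ✓ MOVVC  r1←0x5e
6: ✓ MOVNE  r0←0x3c

EXEC = [1,3,5,6]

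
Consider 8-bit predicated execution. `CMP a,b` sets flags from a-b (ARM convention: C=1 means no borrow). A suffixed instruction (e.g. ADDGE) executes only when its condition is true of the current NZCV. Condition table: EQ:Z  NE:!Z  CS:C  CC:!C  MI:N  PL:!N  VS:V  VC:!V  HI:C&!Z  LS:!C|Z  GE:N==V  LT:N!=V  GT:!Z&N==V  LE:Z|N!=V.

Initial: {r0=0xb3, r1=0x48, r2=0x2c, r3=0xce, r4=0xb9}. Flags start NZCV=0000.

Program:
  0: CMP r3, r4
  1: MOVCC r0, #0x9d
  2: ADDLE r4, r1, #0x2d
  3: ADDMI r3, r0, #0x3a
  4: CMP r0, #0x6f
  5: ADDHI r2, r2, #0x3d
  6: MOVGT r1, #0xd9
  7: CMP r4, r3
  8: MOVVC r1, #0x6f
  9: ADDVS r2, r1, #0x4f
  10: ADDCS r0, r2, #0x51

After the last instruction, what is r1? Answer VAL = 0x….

[0] flags=0010 → (cmp)
[1] flags=0010 CC?F → skip
[2] flags=0010 LE?F → skip
[3] flags=0010 MI?F → skip
[4] flags=0011 → (cmp)
[5] flags=0011 HI?T → r2=0x69
[6] flags=0011 GT?F → skip
[7] flags=1000 → (cmp)
[8] flags=1000 VC?T → r1=0x6f
[9] flags=1000 VS?F → skip
[10] flags=1000 CS?F → skip

VAL = 0x6f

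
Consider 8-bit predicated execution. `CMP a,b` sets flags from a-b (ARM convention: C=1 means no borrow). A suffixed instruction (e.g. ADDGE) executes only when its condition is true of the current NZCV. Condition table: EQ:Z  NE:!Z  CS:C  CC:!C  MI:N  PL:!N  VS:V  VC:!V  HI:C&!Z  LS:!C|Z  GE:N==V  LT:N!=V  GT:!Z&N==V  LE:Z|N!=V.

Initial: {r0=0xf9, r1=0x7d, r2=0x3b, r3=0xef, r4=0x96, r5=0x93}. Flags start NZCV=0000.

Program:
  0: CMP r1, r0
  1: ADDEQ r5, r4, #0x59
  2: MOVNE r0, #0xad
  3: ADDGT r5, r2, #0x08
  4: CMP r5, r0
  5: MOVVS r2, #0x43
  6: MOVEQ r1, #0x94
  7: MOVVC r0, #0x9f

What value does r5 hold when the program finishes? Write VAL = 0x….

0: ✓ CMP  NZCV=1001
1: · ADDEQ
2: ✓ MOVNE  r0←0xad
3: ✓ ADDGT  r5←0x43
4: ✓ CMP  NZCV=1001
5: ✓ MOVVS  r2←0x43
6: · MOVEQ
7: · MOVVC

VAL = 0x43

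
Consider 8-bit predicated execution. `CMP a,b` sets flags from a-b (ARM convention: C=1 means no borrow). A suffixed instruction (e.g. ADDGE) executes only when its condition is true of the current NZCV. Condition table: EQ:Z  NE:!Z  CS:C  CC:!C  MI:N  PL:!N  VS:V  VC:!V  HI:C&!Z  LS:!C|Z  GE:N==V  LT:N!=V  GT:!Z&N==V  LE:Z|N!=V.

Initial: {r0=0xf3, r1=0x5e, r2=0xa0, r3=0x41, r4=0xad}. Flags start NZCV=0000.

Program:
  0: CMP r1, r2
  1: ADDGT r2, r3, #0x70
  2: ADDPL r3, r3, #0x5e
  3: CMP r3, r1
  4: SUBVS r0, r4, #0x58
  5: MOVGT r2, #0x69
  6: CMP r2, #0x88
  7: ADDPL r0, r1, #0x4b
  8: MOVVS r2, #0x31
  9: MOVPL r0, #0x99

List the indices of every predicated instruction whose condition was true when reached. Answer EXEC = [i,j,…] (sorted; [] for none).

[0] flags=1001 → (cmp)
[1] flags=1001 GT?T → r2=0xb1
[2] flags=1001 PL?F → skip
[3] flags=1000 → (cmp)
[4] flags=1000 VS?F → skip
[5] flags=1000 GT?F → skip
[6] flags=0010 → (cmp)
[7] flags=0010 PL?T → r0=0xa9
[8] flags=0010 VS?F → skip
[9] flags=0010 PL?T → r0=0x99

EXEC = [1,7,9]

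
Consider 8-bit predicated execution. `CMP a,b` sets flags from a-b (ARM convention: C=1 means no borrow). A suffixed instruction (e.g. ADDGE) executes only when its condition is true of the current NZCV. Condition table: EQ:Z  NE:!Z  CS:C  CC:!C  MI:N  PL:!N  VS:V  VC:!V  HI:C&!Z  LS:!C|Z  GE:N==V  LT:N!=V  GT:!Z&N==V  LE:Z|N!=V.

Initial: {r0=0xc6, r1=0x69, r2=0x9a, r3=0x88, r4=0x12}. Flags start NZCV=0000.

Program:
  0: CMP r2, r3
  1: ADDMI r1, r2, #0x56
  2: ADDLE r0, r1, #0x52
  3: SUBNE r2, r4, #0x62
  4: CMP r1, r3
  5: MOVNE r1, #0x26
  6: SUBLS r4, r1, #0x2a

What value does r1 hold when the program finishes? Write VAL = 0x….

[0] flags=0010 → (cmp)
[1] flags=0010 MI?F → skip
[2] flags=0010 LE?F → skip
[3] flags=0010 NE?T → r2=0xb0
[4] flags=1001 → (cmp)
[5] flags=1001 NE?T → r1=0x26
[6] flags=1001 LS?T → r4=0xfc

VAL = 0x26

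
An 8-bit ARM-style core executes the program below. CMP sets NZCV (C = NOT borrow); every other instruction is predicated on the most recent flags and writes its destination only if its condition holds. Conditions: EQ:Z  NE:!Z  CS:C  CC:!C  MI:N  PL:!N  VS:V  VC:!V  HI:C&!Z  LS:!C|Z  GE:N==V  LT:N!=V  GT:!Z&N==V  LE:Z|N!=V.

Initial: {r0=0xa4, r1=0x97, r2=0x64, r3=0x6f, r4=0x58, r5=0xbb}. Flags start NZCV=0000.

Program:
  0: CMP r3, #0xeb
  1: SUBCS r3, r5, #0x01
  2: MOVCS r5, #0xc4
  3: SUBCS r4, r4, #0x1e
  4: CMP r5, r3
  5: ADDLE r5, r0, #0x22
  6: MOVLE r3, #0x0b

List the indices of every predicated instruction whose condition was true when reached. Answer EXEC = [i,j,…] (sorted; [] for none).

0: ✓ CMP  NZCV=1001
1: · SUBCS
2: · MOVCS
3: · SUBCS
4: ✓ CMP  NZCV=0011
5: ✓ ADDLE  r5←0xc6
6: ✓ MOVLE  r3←0x0b

EXEC = [5,6]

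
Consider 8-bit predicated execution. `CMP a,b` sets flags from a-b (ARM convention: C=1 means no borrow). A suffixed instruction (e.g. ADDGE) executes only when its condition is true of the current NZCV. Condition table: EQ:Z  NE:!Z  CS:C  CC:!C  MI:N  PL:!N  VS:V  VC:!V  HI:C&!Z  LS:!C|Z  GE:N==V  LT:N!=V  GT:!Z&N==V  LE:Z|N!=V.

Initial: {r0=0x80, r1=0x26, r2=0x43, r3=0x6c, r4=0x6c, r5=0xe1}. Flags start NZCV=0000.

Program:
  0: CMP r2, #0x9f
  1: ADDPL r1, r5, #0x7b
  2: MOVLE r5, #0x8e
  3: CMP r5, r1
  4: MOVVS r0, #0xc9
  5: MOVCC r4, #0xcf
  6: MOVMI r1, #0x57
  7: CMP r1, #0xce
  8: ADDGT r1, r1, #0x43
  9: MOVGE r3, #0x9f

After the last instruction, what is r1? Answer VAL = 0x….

0: ✓ CMP  NZCV=1001
1: · ADDPL
2: · MOVLE
3: ✓ CMP  NZCV=1010
4: · MOVVS
5: · MOVCC
6: ✓ MOVMI  r1←0x57
7: ✓ CMP  NZCV=1001
8: ✓ ADDGT  r1←0x9a
9: ✓ MOVGE  r3←0x9f

VAL = 0x9a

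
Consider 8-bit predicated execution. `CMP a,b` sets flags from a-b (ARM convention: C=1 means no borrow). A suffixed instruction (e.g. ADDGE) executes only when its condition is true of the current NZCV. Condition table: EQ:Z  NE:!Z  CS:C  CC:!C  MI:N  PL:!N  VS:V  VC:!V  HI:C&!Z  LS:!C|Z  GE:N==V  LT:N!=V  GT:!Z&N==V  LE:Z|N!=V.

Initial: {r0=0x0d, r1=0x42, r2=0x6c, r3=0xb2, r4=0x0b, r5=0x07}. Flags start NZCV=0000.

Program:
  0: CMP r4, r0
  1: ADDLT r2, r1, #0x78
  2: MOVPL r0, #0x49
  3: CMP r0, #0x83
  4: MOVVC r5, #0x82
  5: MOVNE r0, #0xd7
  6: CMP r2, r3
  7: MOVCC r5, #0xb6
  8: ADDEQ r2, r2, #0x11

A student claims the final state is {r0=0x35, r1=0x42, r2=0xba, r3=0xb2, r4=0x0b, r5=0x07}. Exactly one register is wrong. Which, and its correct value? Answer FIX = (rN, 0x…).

FIX = (r0, 0xd7)

0: ✓ CMP  NZCV=1000
1: ✓ ADDLT  r2←0xba
2: · MOVPL
3: ✓ CMP  NZCV=1001
4: · MOVVC
5: ✓ MOVNE  r0←0xd7
6: ✓ CMP  NZCV=0010
7: · MOVCC
8: · ADDEQ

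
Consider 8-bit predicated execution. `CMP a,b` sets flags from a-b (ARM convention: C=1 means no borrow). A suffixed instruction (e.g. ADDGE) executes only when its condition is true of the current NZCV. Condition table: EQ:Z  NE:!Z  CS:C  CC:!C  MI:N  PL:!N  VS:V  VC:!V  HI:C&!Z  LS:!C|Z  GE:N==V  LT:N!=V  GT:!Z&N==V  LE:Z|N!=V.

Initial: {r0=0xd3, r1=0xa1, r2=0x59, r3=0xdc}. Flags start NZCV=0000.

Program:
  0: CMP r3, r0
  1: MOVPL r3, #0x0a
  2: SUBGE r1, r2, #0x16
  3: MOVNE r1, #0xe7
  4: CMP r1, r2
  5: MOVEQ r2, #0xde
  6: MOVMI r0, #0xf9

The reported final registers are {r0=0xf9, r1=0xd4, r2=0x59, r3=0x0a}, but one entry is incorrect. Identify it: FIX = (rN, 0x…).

[0] flags=0010 → (cmp)
[1] flags=0010 PL?T → r3=0x0a
[2] flags=0010 GE?T → r1=0x43
[3] flags=0010 NE?T → r1=0xe7
[4] flags=1010 → (cmp)
[5] flags=1010 EQ?F → skip
[6] flags=1010 MI?T → r0=0xf9

FIX = (r1, 0xe7)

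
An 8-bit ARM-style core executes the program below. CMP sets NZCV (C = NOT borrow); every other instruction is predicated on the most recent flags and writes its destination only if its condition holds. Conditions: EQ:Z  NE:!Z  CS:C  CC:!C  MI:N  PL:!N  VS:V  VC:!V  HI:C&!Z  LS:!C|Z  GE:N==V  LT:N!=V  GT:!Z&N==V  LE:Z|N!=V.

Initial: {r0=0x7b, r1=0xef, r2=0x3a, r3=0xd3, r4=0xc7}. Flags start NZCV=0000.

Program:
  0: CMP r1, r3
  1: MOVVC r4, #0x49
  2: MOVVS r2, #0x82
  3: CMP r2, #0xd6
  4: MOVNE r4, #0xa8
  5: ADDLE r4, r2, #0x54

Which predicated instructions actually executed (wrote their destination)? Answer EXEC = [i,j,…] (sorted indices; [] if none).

0: ✓ CMP  NZCV=0010
1: ✓ MOVVC  r4←0x49
2: · MOVVS
3: ✓ CMP  NZCV=0000
4: ✓ MOVNE  r4←0xa8
5: · ADDLE

EXEC = [1,4]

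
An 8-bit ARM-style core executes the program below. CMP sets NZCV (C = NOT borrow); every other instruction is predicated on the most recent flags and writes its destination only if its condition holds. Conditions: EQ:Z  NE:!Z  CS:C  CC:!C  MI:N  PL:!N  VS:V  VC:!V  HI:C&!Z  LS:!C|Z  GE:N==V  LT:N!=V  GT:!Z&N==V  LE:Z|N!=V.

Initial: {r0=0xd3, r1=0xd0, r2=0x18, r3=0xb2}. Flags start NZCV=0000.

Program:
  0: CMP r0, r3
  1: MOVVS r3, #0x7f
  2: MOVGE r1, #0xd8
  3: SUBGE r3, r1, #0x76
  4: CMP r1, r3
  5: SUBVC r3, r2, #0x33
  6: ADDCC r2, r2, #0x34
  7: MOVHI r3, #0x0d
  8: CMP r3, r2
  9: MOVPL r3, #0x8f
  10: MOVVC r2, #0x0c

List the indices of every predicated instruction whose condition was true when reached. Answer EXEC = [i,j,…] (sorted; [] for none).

EXEC = [2,3,7,10]

[0] flags=0010 → (cmp)
[1] flags=0010 VS?F → skip
[2] flags=0010 GE?T → r1=0xd8
[3] flags=0010 GE?T → r3=0x62
[4] flags=0011 → (cmp)
[5] flags=0011 VC?F → skip
[6] flags=0011 CC?F → skip
[7] flags=0011 HI?T → r3=0x0d
[8] flags=1000 → (cmp)
[9] flags=1000 PL?F → skip
[10] flags=1000 VC?T → r2=0x0c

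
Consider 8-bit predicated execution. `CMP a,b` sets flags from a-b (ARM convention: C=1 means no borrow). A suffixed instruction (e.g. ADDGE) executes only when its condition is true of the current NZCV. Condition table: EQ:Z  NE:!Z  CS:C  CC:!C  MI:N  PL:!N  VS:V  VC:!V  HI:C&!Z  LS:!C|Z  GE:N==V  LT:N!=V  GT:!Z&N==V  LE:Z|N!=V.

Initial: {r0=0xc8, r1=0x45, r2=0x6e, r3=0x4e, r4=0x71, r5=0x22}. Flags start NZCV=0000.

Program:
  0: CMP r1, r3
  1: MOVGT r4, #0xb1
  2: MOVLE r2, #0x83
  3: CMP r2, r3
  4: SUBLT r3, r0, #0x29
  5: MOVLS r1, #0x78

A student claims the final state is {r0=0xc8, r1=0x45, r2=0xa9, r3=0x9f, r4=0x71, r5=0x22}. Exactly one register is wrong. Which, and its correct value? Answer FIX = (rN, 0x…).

0: ✓ CMP  NZCV=1000
1: · MOVGT
2: ✓ MOVLE  r2←0x83
3: ✓ CMP  NZCV=0011
4: ✓ SUBLT  r3←0x9f
5: · MOVLS

FIX = (r2, 0x83)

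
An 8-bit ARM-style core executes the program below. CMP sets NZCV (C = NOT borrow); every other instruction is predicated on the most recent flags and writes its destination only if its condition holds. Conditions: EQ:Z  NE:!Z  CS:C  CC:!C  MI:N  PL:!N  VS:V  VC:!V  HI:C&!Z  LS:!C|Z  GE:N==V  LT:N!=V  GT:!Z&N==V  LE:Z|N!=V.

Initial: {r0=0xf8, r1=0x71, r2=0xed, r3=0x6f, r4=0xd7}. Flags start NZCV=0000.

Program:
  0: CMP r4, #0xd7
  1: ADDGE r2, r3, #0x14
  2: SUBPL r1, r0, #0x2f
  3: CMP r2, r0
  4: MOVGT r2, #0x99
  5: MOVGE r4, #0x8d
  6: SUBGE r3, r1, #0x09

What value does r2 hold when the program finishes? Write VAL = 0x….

VAL = 0x83

[0] flags=0110 → (cmp)
[1] flags=0110 GE?T → r2=0x83
[2] flags=0110 PL?T → r1=0xc9
[3] flags=1000 → (cmp)
[4] flags=1000 GT?F → skip
[5] flags=1000 GE?F → skip
[6] flags=1000 GE?F → skip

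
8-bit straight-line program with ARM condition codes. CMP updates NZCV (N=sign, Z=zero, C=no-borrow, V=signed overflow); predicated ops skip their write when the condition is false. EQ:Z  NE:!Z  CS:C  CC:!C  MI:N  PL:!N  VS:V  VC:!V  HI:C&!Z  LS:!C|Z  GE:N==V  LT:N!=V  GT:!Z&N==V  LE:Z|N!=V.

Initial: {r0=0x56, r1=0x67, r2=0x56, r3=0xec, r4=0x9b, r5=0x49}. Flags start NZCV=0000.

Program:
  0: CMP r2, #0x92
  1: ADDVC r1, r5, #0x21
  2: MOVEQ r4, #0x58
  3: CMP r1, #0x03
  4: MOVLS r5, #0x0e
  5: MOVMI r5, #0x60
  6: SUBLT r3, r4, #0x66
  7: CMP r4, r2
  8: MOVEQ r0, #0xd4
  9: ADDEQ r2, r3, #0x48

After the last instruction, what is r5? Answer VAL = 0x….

VAL = 0x49

0: ✓ CMP  NZCV=1001
1: · ADDVC
2: · MOVEQ
3: ✓ CMP  NZCV=0010
4: · MOVLS
5: · MOVMI
6: · SUBLT
7: ✓ CMP  NZCV=0011
8: · MOVEQ
9: · ADDEQ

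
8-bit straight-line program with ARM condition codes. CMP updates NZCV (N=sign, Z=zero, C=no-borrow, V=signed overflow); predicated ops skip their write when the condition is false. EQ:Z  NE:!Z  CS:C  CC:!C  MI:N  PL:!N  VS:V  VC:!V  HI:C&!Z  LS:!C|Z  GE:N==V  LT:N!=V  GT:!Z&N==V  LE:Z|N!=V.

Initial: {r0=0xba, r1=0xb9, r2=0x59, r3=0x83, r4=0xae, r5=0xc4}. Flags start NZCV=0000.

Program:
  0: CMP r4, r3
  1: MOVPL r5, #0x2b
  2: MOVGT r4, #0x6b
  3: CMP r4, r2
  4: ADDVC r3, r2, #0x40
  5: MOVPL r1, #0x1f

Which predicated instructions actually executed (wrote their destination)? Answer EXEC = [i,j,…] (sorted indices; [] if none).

0: ✓ CMP  NZCV=0010
1: ✓ MOVPL  r5←0x2b
2: ✓ MOVGT  r4←0x6b
3: ✓ CMP  NZCV=0010
4: ✓ ADDVC  r3←0x99
5: ✓ MOVPL  r1←0x1f

EXEC = [1,2,4,5]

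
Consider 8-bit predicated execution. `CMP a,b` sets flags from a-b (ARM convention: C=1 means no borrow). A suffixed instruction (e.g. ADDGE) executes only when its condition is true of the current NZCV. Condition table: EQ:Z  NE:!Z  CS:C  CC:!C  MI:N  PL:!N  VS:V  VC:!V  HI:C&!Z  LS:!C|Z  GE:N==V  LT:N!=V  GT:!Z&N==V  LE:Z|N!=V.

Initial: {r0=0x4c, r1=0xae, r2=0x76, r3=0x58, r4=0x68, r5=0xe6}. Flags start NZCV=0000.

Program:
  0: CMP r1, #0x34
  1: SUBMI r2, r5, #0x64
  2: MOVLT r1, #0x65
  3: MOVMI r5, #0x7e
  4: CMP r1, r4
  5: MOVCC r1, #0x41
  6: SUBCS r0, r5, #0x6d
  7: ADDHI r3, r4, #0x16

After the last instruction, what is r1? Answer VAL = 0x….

VAL = 0x41

[0] flags=0011 → (cmp)
[1] flags=0011 MI?F → skip
[2] flags=0011 LT?T → r1=0x65
[3] flags=0011 MI?F → skip
[4] flags=1000 → (cmp)
[5] flags=1000 CC?T → r1=0x41
[6] flags=1000 CS?F → skip
[7] flags=1000 HI?F → skip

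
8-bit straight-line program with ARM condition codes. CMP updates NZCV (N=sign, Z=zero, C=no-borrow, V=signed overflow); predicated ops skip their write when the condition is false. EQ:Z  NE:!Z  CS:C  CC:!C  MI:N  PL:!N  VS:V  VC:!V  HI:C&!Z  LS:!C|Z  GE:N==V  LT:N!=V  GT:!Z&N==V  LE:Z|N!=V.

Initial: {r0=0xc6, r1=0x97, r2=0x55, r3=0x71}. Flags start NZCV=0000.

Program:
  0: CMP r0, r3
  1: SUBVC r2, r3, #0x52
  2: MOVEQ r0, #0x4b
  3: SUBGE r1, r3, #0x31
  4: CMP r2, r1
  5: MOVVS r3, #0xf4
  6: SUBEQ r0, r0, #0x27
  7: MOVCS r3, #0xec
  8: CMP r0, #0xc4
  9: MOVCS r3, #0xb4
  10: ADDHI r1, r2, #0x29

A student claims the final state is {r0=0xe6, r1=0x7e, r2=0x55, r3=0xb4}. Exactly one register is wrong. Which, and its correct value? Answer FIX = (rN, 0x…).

FIX = (r0, 0xc6)

0: ✓ CMP  NZCV=0011
1: · SUBVC
2: · MOVEQ
3: · SUBGE
4: ✓ CMP  NZCV=1001
5: ✓ MOVVS  r3←0xf4
6: · SUBEQ
7: · MOVCS
8: ✓ CMP  NZCV=0010
9: ✓ MOVCS  r3←0xb4
10: ✓ ADDHI  r1←0x7e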